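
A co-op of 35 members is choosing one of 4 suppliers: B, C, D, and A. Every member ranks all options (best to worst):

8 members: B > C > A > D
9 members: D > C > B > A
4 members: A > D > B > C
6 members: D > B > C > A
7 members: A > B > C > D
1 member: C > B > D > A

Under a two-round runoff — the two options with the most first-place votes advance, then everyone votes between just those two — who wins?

Round 1 first-place votes: B 8, C 1, D 15, A 11.
D and A advance.
Runoff: D is preferred to A by 16 voters; A by 19.
A wins the runoff.

A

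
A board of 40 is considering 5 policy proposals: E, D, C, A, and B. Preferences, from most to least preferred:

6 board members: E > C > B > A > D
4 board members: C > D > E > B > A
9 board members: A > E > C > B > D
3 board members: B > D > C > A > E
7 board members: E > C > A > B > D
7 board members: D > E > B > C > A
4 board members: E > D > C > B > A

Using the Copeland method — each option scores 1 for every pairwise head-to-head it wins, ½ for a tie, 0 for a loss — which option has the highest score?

E: beats D, C, A, and B → score 4.
D: loses to E, C, A, and B → score 0.
C: beats D, A, and B; loses to E → score 3.
A: beats D; loses to E, C, and B → score 1.
B: beats D and A; loses to E and C → score 2.
E has the best pairwise record.

E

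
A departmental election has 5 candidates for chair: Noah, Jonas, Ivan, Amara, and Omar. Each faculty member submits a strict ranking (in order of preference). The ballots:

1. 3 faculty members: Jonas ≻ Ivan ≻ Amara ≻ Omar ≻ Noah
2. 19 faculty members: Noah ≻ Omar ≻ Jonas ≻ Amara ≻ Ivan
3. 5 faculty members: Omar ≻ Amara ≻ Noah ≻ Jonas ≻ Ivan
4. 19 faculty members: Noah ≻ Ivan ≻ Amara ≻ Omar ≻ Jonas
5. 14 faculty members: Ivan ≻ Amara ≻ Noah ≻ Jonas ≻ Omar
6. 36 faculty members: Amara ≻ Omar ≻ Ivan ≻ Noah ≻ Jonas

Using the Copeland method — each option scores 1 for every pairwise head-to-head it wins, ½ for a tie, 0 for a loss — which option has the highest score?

Amara

Noah: beats Jonas and Omar; loses to Ivan and Amara → score 2.
Jonas: loses to Noah, Ivan, Amara, and Omar → score 0.
Ivan: beats Noah and Jonas; loses to Amara and Omar → score 2.
Amara: beats Noah, Jonas, Ivan, and Omar → score 4.
Omar: beats Jonas and Ivan; loses to Noah and Amara → score 2.
Amara has the best pairwise record.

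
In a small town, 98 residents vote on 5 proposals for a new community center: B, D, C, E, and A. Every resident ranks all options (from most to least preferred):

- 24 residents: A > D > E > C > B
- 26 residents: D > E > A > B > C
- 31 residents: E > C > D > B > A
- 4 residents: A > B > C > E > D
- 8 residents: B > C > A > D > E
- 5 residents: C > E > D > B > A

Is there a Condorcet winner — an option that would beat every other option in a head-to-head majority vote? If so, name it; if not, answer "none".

D vs B: 86–12 for D.
D vs C: 50–48 for D.
D vs E: 58–40 for D.
D vs A: 62–36 for D.
D beats every other option head-to-head.

D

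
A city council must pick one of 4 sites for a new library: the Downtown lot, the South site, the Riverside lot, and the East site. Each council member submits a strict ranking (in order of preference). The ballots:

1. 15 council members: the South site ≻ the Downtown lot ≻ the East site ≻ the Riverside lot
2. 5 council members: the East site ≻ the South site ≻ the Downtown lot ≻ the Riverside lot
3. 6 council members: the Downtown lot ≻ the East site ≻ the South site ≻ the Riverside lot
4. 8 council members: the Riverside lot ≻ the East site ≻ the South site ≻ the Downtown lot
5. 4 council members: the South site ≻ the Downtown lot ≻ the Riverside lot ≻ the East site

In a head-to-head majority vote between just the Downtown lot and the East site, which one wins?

the Downtown lot

Voters preferring the Downtown lot to the East site: 25; preferring the East site to the Downtown lot: 13.
the Downtown lot wins the head-to-head.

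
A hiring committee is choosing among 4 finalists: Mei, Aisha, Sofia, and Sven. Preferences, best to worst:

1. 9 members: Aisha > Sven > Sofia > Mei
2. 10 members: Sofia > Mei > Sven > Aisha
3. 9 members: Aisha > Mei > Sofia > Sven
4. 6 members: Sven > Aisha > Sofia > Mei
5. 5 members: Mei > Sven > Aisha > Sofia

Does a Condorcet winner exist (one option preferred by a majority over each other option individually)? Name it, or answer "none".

none

Checking pairwise contests:
Aisha beats Mei 24–15.
Sven beats Aisha 21–18.
Aisha beats Sofia 29–10.
Mei beats Sven 24–15.
Every option loses at least one head-to-head, so there is no Condorcet winner.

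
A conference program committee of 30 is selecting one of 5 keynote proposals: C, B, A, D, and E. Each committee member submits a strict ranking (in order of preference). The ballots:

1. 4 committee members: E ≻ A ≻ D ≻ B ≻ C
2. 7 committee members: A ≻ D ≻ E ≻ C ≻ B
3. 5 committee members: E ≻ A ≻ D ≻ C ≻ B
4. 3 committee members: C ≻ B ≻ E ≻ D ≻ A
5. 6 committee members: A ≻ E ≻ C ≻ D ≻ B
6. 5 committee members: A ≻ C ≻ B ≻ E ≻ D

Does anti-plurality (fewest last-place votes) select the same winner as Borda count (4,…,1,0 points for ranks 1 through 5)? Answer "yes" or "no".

no

Anti-plurality — last-place votes: C 4, B 18, A 3, D 5, E 0. Winner: E.
Borda — scores: C 51, B 23, A 99, D 48, E 79. Winner: A.
The two methods disagree.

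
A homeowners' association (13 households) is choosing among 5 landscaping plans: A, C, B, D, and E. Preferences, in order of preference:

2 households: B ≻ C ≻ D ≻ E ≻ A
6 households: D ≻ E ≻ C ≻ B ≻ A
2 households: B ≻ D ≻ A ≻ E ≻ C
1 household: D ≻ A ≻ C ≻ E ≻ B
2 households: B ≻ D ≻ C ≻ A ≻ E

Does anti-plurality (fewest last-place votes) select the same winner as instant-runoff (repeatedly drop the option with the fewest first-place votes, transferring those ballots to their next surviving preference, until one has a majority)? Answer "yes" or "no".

yes

Anti-plurality — last-place votes: A 8, C 2, B 1, D 0, E 2. Winner: D.
Instant-runoff — R1 A 0, C 0, B 6, D 7, E 0 (D winner). Winner: D.
The two methods agree.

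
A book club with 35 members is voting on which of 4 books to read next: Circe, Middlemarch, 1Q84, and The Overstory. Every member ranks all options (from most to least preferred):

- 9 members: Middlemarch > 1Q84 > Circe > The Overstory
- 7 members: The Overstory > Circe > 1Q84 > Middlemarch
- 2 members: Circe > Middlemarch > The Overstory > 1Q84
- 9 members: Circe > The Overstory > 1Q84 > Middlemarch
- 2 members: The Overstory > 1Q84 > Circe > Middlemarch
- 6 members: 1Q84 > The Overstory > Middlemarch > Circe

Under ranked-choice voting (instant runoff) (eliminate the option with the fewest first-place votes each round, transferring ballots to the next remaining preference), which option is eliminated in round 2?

Round 1: Circe 11, Middlemarch 9, 1Q84 6, The Overstory 9. Eliminate 1Q84.
Round 2: Circe 11, Middlemarch 9, The Overstory 15. Eliminate Middlemarch.

Middlemarch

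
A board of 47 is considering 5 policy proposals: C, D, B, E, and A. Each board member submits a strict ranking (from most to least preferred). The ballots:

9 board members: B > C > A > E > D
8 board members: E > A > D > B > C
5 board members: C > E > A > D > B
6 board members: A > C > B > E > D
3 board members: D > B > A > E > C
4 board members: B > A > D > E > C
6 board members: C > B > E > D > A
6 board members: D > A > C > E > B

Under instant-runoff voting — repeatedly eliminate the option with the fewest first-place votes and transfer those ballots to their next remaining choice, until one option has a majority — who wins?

Round 1: C 11, D 9, B 13, E 8, A 6. Eliminate A.
Round 2: C 17, D 9, B 13, E 8. Eliminate E.
Round 3: C 17, D 17, B 13. Eliminate B.
Round 4: C 26, D 21. C has a majority.

C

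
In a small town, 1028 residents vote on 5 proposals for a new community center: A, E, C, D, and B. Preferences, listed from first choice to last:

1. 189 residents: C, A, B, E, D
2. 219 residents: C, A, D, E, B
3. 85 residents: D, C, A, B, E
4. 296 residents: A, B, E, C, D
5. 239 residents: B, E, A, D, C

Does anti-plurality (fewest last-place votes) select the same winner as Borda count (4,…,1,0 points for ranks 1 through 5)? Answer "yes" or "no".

yes

Anti-plurality — last-place votes: A 0, E 85, C 239, D 485, B 219. Winner: A.
Borda — scores: A 3056, E 1717, C 2183, D 1017, B 2307. Winner: A.
The two methods agree.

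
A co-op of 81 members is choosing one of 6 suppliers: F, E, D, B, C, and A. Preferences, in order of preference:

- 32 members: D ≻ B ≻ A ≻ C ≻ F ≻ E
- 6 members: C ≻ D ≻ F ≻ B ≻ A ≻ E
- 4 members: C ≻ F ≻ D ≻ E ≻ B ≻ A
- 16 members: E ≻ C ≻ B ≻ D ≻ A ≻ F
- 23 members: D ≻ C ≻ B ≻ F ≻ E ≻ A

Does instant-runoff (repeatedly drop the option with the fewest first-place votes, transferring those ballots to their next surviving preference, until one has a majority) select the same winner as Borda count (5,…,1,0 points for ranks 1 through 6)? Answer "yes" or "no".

Instant-runoff — R1 F 0, E 16, D 55, B 0, C 10, A 0 (D winner). Winner: D.
Borda — scores: F 112, E 111, D 343, B 261, C 270, A 118. Winner: D.
The two methods agree.

yes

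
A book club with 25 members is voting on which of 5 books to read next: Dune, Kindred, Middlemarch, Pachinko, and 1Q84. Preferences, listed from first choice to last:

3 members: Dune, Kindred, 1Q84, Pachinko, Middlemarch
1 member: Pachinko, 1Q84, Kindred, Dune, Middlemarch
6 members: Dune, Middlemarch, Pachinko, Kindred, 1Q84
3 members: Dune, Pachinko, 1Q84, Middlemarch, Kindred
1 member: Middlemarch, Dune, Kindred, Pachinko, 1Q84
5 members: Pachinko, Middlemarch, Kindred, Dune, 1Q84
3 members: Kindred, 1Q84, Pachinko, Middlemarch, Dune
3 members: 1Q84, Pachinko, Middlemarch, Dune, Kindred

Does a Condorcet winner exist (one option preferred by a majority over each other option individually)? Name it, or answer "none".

Dune

Dune vs Kindred: 16–9 for Dune.
Dune vs Middlemarch: 13–12 for Dune.
Dune vs Pachinko: 13–12 for Dune.
Dune vs 1Q84: 18–7 for Dune.
Dune beats every other option head-to-head.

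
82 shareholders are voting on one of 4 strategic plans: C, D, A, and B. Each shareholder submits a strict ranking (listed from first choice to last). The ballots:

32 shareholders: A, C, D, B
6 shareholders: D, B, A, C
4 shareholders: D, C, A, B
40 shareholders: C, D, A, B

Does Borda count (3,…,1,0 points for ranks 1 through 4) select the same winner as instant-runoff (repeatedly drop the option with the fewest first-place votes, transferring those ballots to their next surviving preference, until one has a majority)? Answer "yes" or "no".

yes

Borda — scores: C 192, D 142, A 146, B 12. Winner: C.
Instant-runoff — R1 C 40, D 10, A 32, B 0 (B out); R2 C 40, D 10, A 32 (D out); R3 C 44, A 38 (C winner). Winner: C.
The two methods agree.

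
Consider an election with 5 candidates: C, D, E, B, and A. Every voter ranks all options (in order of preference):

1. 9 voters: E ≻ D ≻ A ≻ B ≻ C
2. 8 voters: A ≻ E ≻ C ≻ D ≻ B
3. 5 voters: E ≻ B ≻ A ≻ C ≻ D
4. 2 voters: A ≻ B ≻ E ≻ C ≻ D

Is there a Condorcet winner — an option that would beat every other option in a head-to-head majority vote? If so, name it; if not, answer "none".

E vs C: 24–0 for E.
E vs D: 24–0 for E.
E vs B: 22–2 for E.
E vs A: 14–10 for E.
E beats every other option head-to-head.

E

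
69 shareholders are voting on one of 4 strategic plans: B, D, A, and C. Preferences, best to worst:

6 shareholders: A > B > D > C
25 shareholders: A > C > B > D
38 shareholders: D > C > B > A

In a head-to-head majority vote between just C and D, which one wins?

Voters preferring C to D: 25; preferring D to C: 44.
D wins the head-to-head.

D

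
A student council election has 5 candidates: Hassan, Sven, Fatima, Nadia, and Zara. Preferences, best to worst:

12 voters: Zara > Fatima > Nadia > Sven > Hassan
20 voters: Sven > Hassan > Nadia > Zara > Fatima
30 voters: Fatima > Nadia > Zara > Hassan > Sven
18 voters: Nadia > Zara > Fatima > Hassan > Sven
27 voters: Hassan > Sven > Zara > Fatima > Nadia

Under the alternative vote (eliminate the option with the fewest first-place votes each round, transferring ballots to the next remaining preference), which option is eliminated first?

Zara

Round 1: Hassan 27, Sven 20, Fatima 30, Nadia 18, Zara 12. Eliminate Zara.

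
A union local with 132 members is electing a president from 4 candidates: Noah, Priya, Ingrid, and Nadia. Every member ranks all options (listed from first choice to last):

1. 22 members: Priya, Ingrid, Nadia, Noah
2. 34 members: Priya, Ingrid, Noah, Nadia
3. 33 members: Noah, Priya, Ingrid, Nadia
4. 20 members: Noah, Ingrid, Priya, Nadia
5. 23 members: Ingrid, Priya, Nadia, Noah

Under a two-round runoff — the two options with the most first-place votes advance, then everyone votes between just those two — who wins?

Round 1 first-place votes: Noah 53, Priya 56, Ingrid 23, Nadia 0.
Priya and Noah advance.
Runoff: Priya is preferred to Noah by 79 voters; Noah by 53.
Priya wins the runoff.

Priya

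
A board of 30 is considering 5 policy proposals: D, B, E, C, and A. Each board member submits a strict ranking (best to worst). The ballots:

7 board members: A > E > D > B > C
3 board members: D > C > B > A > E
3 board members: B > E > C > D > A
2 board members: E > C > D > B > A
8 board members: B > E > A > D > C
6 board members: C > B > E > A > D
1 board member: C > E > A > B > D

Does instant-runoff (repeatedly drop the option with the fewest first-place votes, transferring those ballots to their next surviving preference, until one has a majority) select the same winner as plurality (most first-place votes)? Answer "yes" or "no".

Instant-runoff — R1 D 3, B 11, E 2, C 7, A 7 (E out); R2 D 3, B 11, C 9, A 7 (D out); R3 B 11, C 12, A 7 (A out); R4 B 18, C 12 (B winner). Winner: B.
Plurality — first-place votes: D 3, B 11, E 2, C 7, A 7. Winner: B.
The two methods agree.

yes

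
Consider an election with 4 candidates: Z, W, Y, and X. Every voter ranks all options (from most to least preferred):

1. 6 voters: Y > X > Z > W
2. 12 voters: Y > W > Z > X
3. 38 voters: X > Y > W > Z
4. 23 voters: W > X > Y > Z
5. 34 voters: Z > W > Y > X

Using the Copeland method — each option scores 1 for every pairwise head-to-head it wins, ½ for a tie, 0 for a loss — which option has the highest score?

W

Z: loses to W, Y, and X → score 0.
W: beats Z, Y, and X → score 3.
Y: beats Z; loses to W and X → score 1.
X: beats Z and Y; loses to W → score 2.
W has the best pairwise record.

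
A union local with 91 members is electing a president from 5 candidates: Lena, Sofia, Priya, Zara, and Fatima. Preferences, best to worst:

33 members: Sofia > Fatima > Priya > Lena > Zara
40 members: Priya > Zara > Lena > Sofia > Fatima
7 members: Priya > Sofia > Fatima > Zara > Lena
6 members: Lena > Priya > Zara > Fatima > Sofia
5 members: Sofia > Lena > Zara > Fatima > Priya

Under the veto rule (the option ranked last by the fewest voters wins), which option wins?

Last-place votes: Lena 7, Sofia 6, Priya 5, Zara 33, Fatima 40.
Priya is ranked last by the fewest voters, so Priya wins.

Priya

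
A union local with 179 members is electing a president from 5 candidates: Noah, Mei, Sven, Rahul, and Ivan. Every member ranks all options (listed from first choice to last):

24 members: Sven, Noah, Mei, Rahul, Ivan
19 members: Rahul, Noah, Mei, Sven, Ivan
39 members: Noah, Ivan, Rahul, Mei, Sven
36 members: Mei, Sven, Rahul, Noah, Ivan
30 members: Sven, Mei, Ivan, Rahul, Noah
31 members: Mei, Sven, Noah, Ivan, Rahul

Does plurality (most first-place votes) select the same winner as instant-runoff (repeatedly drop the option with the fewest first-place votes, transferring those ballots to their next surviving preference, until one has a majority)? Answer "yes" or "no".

yes

Plurality — first-place votes: Noah 39, Mei 67, Sven 54, Rahul 19, Ivan 0. Winner: Mei.
Instant-runoff — R1 Noah 39, Mei 67, Sven 54, Rahul 19, Ivan 0 (Ivan out); R2 Noah 39, Mei 67, Sven 54, Rahul 19 (Rahul out); R3 Noah 58, Mei 67, Sven 54 (Sven out); R4 Noah 82, Mei 97 (Mei winner). Winner: Mei.
The two methods agree.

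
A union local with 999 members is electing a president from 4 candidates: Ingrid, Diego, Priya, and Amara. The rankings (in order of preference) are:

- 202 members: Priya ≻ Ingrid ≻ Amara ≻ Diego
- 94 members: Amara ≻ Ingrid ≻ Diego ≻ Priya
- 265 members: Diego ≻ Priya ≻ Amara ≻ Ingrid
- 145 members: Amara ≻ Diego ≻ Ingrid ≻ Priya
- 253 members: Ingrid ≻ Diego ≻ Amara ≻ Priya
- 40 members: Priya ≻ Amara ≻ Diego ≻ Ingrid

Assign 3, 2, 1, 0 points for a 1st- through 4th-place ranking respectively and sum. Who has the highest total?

Ingrid: 202·2 + 94·2 + 265·0 + 145·1 + 253·3 + 40·0 = 1496
Diego: 202·0 + 94·1 + 265·3 + 145·2 + 253·2 + 40·1 = 1725
Priya: 202·3 + 94·0 + 265·2 + 145·0 + 253·0 + 40·3 = 1256
Amara: 202·1 + 94·3 + 265·1 + 145·3 + 253·1 + 40·2 = 1517
Diego has the highest Borda score (1725).

Diego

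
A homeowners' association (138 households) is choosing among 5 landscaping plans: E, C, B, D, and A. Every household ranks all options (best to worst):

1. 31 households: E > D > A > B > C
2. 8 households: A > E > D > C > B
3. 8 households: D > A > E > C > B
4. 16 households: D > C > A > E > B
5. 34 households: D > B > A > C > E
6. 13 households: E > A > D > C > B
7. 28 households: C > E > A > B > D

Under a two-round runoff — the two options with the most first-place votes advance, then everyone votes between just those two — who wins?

Round 1 first-place votes: E 44, C 28, B 0, D 58, A 8.
D and E advance.
Runoff: D is preferred to E by 58 voters; E by 80.
E wins the runoff.

E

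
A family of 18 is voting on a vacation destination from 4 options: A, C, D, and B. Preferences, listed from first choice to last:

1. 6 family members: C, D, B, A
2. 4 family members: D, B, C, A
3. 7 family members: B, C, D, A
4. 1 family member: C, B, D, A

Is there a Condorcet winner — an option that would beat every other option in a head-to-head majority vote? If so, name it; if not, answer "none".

none

Checking pairwise contests:
C beats A 18–0.
B beats C 11–7.
C beats D 14–4.
D beats B 10–8.
Every option loses at least one head-to-head, so there is no Condorcet winner.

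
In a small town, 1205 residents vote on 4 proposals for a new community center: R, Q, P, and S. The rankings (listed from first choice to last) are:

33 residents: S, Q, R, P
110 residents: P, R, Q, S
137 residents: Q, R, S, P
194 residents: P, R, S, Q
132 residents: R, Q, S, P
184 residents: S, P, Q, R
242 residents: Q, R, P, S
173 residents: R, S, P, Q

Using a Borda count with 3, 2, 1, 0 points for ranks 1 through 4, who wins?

R: 33·1 + 110·2 + 137·2 + 194·2 + 132·3 + 184·0 + 242·2 + 173·3 = 2314
Q: 33·2 + 110·1 + 137·3 + 194·0 + 132·2 + 184·1 + 242·3 + 173·0 = 1761
P: 33·0 + 110·3 + 137·0 + 194·3 + 132·0 + 184·2 + 242·1 + 173·1 = 1695
S: 33·3 + 110·0 + 137·1 + 194·1 + 132·1 + 184·3 + 242·0 + 173·2 = 1460
R has the highest Borda score (2314).

R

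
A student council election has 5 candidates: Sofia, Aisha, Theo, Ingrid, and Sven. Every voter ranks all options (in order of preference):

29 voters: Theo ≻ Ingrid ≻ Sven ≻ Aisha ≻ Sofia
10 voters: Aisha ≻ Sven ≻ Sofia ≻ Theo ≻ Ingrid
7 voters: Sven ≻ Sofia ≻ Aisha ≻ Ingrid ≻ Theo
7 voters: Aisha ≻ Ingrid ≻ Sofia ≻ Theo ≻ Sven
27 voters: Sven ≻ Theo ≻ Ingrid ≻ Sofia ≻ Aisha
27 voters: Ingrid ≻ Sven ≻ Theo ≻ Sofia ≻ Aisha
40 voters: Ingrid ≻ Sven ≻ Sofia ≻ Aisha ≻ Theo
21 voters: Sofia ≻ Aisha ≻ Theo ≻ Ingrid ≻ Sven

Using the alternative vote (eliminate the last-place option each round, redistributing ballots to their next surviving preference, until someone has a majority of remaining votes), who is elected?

Round 1: Sofia 21, Aisha 17, Theo 29, Ingrid 67, Sven 34. Eliminate Aisha.
Round 2: Sofia 21, Theo 29, Ingrid 74, Sven 44. Eliminate Sofia.
Round 3: Theo 50, Ingrid 74, Sven 44. Eliminate Sven.
Round 4: Theo 87, Ingrid 81. Theo has a majority.

Theo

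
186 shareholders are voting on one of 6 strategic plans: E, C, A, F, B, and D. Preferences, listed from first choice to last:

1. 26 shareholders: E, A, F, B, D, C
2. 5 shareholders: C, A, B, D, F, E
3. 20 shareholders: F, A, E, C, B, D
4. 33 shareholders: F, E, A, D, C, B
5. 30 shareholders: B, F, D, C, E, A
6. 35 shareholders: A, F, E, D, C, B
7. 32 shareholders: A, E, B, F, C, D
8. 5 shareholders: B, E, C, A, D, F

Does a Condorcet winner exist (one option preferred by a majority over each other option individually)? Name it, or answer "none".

none

Checking pairwise contests:
F beats E 123–63.
E beats C 151–35.
E beats A 94–92.
A beats F 103–83.
E beats B 146–40.
E beats D 151–35.
Every option loses at least one head-to-head, so there is no Condorcet winner.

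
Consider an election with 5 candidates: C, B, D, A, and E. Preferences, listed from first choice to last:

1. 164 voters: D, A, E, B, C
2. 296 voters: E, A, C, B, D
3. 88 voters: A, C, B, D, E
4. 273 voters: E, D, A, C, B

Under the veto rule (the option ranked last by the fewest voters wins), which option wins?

A

Last-place votes: C 164, B 273, D 296, A 0, E 88.
A is ranked last by the fewest voters, so A wins.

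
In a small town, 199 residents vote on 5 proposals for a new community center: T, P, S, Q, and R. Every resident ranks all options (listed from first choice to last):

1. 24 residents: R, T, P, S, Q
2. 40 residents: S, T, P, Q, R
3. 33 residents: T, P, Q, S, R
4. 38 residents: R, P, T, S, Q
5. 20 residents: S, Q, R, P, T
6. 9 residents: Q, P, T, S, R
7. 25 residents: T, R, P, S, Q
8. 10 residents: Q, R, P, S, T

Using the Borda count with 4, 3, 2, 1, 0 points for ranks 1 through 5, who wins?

T: 24·3 + 40·3 + 33·4 + 38·2 + 20·0 + 9·2 + 25·4 + 10·0 = 518
P: 24·2 + 40·2 + 33·3 + 38·3 + 20·1 + 9·3 + 25·2 + 10·2 = 458
S: 24·1 + 40·4 + 33·1 + 38·1 + 20·4 + 9·1 + 25·1 + 10·1 = 379
Q: 24·0 + 40·1 + 33·2 + 38·0 + 20·3 + 9·4 + 25·0 + 10·4 = 242
R: 24·4 + 40·0 + 33·0 + 38·4 + 20·2 + 9·0 + 25·3 + 10·3 = 393
T has the highest Borda score (518).

T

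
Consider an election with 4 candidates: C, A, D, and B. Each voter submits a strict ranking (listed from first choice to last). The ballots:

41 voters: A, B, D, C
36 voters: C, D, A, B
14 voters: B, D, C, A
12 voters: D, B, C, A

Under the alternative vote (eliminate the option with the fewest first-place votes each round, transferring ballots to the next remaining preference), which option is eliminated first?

Round 1: C 36, A 41, D 12, B 14. Eliminate D.

D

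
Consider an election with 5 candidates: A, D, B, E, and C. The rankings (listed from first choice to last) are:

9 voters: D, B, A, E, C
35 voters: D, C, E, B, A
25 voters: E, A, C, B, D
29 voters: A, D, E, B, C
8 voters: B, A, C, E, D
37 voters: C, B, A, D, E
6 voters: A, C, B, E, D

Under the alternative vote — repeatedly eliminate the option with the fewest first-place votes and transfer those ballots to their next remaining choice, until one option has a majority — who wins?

A

Round 1: A 35, D 44, B 8, E 25, C 37. Eliminate B.
Round 2: A 43, D 44, E 25, C 37. Eliminate E.
Round 3: A 68, D 44, C 37. Eliminate C.
Round 4: A 105, D 44. A has a majority.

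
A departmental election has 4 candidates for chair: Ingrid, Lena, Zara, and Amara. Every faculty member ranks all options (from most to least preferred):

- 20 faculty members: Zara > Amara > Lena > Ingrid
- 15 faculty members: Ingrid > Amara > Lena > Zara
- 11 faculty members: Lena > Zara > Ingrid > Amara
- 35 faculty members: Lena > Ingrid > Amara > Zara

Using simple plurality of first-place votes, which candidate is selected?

First-place votes: Ingrid 15, Lena 46, Zara 20, Amara 0.
Lena has the most first-place votes.

Lena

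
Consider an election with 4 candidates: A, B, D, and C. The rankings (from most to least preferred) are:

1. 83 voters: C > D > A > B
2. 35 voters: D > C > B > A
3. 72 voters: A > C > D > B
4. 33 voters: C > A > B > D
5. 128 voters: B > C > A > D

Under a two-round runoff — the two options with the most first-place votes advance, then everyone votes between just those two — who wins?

Round 1 first-place votes: A 72, B 128, D 35, C 116.
B and C advance.
Runoff: B is preferred to C by 128 voters; C by 223.
C wins the runoff.

C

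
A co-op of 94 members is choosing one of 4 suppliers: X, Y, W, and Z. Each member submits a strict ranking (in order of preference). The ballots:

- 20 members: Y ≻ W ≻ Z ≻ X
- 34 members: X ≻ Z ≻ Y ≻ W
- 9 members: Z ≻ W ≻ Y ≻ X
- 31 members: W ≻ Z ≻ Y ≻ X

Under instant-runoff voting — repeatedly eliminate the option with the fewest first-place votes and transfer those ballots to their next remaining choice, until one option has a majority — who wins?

W

Round 1: X 34, Y 20, W 31, Z 9. Eliminate Z.
Round 2: X 34, Y 20, W 40. Eliminate Y.
Round 3: X 34, W 60. W has a majority.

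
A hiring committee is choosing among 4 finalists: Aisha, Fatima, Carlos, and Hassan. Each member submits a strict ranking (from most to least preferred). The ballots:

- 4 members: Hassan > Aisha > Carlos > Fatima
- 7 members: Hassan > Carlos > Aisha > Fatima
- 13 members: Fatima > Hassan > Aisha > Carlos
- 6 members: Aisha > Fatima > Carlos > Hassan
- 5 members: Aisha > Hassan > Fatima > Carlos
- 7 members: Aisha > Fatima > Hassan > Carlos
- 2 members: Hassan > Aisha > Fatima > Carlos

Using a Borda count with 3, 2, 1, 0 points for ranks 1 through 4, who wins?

Aisha

Aisha: 4·2 + 7·1 + 13·1 + 6·3 + 5·3 + 7·3 + 2·2 = 86
Fatima: 4·0 + 7·0 + 13·3 + 6·2 + 5·1 + 7·2 + 2·1 = 72
Carlos: 4·1 + 7·2 + 13·0 + 6·1 + 5·0 + 7·0 + 2·0 = 24
Hassan: 4·3 + 7·3 + 13·2 + 6·0 + 5·2 + 7·1 + 2·3 = 82
Aisha has the highest Borda score (86).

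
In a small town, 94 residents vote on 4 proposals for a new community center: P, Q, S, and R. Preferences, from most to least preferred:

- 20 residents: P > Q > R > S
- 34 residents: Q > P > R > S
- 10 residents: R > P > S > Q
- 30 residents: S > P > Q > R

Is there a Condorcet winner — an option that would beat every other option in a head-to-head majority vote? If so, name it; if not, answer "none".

P vs Q: 60–34 for P.
P vs S: 64–30 for P.
P vs R: 84–10 for P.
P beats every other option head-to-head.

P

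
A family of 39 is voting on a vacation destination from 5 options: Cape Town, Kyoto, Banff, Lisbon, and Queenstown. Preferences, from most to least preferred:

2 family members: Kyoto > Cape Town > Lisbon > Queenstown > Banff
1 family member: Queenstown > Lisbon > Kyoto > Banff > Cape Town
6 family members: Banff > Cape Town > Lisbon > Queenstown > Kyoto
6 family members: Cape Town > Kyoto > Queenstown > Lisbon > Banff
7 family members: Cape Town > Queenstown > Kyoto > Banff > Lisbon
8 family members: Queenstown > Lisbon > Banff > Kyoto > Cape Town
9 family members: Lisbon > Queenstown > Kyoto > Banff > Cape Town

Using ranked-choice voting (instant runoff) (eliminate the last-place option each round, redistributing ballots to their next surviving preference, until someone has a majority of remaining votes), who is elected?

Round 1: Cape Town 13, Kyoto 2, Banff 6, Lisbon 9, Queenstown 9. Eliminate Kyoto.
Round 2: Cape Town 15, Banff 6, Lisbon 9, Queenstown 9. Eliminate Banff.
Round 3: Cape Town 21, Lisbon 9, Queenstown 9. Cape Town has a majority.

Cape Town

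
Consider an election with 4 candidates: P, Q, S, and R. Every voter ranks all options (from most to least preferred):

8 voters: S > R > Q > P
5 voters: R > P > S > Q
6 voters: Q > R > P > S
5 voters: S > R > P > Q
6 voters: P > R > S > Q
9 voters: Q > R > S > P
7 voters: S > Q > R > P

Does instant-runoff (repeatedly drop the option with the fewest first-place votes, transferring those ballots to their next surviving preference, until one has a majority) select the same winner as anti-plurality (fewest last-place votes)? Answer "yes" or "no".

Instant-runoff — R1 P 6, Q 15, S 20, R 5 (R out); R2 P 11, Q 15, S 20 (P out); R3 Q 15, S 31 (S winner). Winner: S.
Anti-plurality — last-place votes: P 24, Q 16, S 6, R 0. Winner: R.
The two methods disagree.

no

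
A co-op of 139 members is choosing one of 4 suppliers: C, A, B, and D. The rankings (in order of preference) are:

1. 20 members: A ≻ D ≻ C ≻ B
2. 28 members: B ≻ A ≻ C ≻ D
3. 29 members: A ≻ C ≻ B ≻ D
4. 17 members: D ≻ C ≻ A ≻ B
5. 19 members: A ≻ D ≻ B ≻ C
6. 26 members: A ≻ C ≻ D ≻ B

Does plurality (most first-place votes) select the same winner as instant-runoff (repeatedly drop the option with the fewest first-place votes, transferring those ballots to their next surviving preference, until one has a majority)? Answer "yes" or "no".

Plurality — first-place votes: C 0, A 94, B 28, D 17. Winner: A.
Instant-runoff — R1 C 0, A 94, B 28, D 17 (A winner). Winner: A.
The two methods agree.

yes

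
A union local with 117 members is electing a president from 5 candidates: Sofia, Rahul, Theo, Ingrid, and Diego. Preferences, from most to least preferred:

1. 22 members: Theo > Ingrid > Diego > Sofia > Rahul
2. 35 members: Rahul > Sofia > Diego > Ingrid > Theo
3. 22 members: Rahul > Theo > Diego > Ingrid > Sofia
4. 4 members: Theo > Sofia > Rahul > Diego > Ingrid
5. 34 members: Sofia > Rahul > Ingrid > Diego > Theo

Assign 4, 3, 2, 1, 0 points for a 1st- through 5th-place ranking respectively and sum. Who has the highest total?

Sofia: 22·1 + 35·3 + 22·0 + 4·3 + 34·4 = 275
Rahul: 22·0 + 35·4 + 22·4 + 4·2 + 34·3 = 338
Theo: 22·4 + 35·0 + 22·3 + 4·4 + 34·0 = 170
Ingrid: 22·3 + 35·1 + 22·1 + 4·0 + 34·2 = 191
Diego: 22·2 + 35·2 + 22·2 + 4·1 + 34·1 = 196
Rahul has the highest Borda score (338).

Rahul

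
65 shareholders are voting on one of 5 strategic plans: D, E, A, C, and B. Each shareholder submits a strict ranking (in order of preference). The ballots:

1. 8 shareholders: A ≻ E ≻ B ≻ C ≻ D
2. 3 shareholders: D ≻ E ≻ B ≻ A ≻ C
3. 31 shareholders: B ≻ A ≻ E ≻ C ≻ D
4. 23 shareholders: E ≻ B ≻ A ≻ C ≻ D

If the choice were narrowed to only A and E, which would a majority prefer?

A

Voters preferring A to E: 39; preferring E to A: 26.
A wins the head-to-head.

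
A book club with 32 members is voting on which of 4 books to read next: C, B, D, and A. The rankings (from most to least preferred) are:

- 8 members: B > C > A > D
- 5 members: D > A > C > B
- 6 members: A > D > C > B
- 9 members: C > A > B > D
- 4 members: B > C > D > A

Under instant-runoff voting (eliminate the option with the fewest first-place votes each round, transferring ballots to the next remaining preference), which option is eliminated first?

Round 1: C 9, B 12, D 5, A 6. Eliminate D.

D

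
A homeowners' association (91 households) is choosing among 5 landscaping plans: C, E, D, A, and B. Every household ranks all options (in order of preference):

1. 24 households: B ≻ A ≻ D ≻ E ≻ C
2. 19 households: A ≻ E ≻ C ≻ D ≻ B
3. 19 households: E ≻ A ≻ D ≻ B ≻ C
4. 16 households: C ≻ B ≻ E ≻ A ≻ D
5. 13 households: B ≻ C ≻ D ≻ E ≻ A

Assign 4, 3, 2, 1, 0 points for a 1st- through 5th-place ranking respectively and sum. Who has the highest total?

C: 24·0 + 19·2 + 19·0 + 16·4 + 13·3 = 141
E: 24·1 + 19·3 + 19·4 + 16·2 + 13·1 = 202
D: 24·2 + 19·1 + 19·2 + 16·0 + 13·2 = 131
A: 24·3 + 19·4 + 19·3 + 16·1 + 13·0 = 221
B: 24·4 + 19·0 + 19·1 + 16·3 + 13·4 = 215
A has the highest Borda score (221).

A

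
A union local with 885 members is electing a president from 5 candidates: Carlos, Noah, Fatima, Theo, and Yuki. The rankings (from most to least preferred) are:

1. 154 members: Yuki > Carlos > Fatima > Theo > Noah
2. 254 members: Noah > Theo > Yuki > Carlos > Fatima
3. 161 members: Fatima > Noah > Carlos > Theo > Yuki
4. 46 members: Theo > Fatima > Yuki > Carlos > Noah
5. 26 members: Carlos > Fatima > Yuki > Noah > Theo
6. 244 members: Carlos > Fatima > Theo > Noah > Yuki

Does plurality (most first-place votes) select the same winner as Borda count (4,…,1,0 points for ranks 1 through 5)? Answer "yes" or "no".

Plurality — first-place votes: Carlos 270, Noah 254, Fatima 161, Theo 46, Yuki 154. Winner: Carlos.
Borda — scores: Carlos 2164, Noah 1769, Fatima 1900, Theo 1749, Yuki 1268. Winner: Carlos.
The two methods agree.

yes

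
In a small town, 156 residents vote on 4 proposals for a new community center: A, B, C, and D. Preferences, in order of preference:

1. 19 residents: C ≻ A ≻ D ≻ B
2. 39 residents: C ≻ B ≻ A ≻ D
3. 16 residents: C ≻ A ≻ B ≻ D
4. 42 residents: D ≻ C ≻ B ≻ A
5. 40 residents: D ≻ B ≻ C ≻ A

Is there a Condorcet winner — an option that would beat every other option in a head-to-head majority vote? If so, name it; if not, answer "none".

D vs A: 82–74 for D.
D vs B: 101–55 for D.
D vs C: 82–74 for D.
D beats every other option head-to-head.

D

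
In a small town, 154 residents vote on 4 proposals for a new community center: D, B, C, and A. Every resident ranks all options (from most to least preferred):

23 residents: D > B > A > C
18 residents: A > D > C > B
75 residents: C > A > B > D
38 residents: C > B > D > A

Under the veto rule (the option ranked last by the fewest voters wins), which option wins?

B

Last-place votes: D 75, B 18, C 23, A 38.
B is ranked last by the fewest voters, so B wins.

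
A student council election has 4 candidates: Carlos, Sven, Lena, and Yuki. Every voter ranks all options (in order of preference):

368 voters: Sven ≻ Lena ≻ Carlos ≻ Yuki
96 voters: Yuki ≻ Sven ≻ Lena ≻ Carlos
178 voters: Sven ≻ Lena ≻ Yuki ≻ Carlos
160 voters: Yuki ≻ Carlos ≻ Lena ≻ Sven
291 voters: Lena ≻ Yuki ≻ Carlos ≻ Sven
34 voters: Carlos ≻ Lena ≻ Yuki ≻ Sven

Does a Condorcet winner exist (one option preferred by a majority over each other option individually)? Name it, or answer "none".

none

Checking pairwise contests:
Sven beats Carlos 642–485.
Yuki beats Sven 581–546.
Sven beats Lena 642–485.
Lena beats Yuki 871–256.
Every option loses at least one head-to-head, so there is no Condorcet winner.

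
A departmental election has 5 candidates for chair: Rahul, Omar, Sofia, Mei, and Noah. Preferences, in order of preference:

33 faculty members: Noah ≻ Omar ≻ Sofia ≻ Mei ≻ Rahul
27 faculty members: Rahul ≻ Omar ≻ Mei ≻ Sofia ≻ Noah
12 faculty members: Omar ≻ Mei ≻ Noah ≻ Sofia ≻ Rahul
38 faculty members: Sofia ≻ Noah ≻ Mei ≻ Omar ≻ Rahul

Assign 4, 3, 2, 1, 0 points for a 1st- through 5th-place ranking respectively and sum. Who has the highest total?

Rahul: 33·0 + 27·4 + 12·0 + 38·0 = 108
Omar: 33·3 + 27·3 + 12·4 + 38·1 = 266
Sofia: 33·2 + 27·1 + 12·1 + 38·4 = 257
Mei: 33·1 + 27·2 + 12·3 + 38·2 = 199
Noah: 33·4 + 27·0 + 12·2 + 38·3 = 270
Noah has the highest Borda score (270).

Noah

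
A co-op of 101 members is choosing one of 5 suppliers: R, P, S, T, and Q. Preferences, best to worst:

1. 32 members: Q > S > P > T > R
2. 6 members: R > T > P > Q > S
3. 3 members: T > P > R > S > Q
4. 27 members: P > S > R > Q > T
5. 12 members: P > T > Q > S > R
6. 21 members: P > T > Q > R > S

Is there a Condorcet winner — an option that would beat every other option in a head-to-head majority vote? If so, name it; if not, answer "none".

P

P vs R: 95–6 for P.
P vs S: 69–32 for P.
P vs T: 92–9 for P.
P vs Q: 69–32 for P.
P beats every other option head-to-head.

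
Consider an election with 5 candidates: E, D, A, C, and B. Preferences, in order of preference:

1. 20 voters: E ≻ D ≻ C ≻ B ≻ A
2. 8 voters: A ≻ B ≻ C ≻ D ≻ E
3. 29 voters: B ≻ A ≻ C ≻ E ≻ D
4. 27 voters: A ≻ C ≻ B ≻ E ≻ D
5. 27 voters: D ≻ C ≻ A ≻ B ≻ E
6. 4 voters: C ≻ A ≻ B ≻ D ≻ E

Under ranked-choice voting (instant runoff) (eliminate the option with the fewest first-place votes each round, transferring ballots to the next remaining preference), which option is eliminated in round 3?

B

Round 1: E 20, D 27, A 35, C 4, B 29. Eliminate C.
Round 2: E 20, D 27, A 39, B 29. Eliminate E.
Round 3: D 47, A 39, B 29. Eliminate B.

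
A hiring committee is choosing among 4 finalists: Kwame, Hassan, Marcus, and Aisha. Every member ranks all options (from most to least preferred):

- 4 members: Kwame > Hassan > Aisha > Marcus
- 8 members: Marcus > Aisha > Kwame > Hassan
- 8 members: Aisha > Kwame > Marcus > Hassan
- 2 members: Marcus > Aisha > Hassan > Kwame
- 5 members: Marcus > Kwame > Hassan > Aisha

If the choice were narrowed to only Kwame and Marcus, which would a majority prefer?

Voters preferring Kwame to Marcus: 12; preferring Marcus to Kwame: 15.
Marcus wins the head-to-head.

Marcus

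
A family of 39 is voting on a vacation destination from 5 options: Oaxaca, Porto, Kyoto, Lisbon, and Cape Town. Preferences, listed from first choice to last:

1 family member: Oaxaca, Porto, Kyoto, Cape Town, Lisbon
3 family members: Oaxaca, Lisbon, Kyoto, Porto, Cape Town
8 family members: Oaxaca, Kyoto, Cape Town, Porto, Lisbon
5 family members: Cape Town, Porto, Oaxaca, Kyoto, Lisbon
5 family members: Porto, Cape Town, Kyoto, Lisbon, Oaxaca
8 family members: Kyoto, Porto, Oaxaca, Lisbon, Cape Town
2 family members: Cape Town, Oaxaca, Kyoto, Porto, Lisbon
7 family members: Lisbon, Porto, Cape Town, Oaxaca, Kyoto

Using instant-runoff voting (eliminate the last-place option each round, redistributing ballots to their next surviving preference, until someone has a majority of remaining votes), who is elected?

Oaxaca

Round 1: Oaxaca 12, Porto 5, Kyoto 8, Lisbon 7, Cape Town 7. Eliminate Porto.
Round 2: Oaxaca 12, Kyoto 8, Lisbon 7, Cape Town 12. Eliminate Lisbon.
Round 3: Oaxaca 12, Kyoto 8, Cape Town 19. Eliminate Kyoto.
Round 4: Oaxaca 20, Cape Town 19. Oaxaca has a majority.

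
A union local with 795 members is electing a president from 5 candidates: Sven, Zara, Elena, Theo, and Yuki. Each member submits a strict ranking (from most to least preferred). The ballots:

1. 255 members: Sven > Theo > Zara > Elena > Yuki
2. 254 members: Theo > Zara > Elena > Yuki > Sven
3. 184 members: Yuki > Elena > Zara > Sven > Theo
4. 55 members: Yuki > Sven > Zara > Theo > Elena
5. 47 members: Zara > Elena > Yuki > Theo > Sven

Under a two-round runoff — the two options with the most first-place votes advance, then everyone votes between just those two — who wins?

Round 1 first-place votes: Sven 255, Zara 47, Elena 0, Theo 254, Yuki 239.
Sven and Theo advance.
Runoff: Sven is preferred to Theo by 494 voters; Theo by 301.
Sven wins the runoff.

Sven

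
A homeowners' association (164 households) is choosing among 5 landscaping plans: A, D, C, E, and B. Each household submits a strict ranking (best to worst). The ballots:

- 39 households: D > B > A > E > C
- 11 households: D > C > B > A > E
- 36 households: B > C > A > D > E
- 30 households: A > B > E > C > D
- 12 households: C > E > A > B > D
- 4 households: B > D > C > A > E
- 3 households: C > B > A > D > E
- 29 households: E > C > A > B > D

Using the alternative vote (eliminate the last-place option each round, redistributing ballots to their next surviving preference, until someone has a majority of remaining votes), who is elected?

B

Round 1: A 30, D 50, C 15, E 29, B 40. Eliminate C.
Round 2: A 30, D 50, E 41, B 43. Eliminate A.
Round 3: D 50, E 41, B 73. Eliminate E.
Round 4: D 50, B 114. B has a majority.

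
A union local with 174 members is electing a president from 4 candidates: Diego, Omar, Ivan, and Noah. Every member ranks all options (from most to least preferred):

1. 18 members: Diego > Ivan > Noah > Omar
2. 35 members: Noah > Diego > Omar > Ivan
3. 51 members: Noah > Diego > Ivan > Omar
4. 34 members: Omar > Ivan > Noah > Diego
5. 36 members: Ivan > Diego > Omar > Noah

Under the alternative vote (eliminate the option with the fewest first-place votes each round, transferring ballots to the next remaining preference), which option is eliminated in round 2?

Round 1: Diego 18, Omar 34, Ivan 36, Noah 86. Eliminate Diego.
Round 2: Omar 34, Ivan 54, Noah 86. Eliminate Omar.

Omar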